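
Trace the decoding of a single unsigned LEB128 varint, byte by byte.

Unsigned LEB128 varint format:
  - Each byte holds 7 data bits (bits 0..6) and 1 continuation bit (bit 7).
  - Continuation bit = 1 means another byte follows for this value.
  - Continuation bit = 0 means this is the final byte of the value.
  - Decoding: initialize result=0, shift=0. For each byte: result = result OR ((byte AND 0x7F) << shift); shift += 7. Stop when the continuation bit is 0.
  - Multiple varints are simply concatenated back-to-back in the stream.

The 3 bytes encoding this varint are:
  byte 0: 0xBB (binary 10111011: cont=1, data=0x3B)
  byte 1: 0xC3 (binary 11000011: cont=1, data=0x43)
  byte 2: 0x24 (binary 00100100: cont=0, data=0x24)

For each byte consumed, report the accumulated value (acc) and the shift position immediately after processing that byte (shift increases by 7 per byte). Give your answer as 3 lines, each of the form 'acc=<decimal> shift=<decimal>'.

byte 0=0xBB: payload=0x3B=59, contrib = 59<<0 = 59; acc -> 59, shift -> 7
byte 1=0xC3: payload=0x43=67, contrib = 67<<7 = 8576; acc -> 8635, shift -> 14
byte 2=0x24: payload=0x24=36, contrib = 36<<14 = 589824; acc -> 598459, shift -> 21

Answer: acc=59 shift=7
acc=8635 shift=14
acc=598459 shift=21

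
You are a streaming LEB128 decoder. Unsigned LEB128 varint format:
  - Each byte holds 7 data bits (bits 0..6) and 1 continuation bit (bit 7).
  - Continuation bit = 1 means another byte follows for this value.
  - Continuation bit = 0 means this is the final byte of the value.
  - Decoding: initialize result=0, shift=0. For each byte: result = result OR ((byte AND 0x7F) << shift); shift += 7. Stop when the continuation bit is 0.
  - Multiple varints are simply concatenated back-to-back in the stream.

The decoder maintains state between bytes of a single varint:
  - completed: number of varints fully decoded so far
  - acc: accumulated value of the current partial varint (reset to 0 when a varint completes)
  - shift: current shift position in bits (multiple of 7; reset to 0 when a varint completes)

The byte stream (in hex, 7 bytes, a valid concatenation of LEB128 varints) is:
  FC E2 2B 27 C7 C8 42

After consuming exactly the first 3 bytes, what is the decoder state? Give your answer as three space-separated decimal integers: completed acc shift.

byte[0]=0xFC cont=1 payload=0x7C: acc |= 124<<0 -> completed=0 acc=124 shift=7
byte[1]=0xE2 cont=1 payload=0x62: acc |= 98<<7 -> completed=0 acc=12668 shift=14
byte[2]=0x2B cont=0 payload=0x2B: varint #1 complete (value=717180); reset -> completed=1 acc=0 shift=0

Answer: 1 0 0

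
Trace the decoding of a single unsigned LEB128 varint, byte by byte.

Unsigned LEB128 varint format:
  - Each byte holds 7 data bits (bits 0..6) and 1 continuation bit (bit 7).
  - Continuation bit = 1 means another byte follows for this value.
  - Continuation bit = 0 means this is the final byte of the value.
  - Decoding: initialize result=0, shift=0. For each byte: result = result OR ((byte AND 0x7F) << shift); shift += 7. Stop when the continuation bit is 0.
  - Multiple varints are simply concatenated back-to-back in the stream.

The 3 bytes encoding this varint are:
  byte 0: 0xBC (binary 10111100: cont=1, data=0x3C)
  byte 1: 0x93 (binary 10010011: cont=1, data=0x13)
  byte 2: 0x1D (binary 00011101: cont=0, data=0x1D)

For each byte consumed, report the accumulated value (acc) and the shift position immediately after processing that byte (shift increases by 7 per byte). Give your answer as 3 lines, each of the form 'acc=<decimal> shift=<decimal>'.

byte 0=0xBC: payload=0x3C=60, contrib = 60<<0 = 60; acc -> 60, shift -> 7
byte 1=0x93: payload=0x13=19, contrib = 19<<7 = 2432; acc -> 2492, shift -> 14
byte 2=0x1D: payload=0x1D=29, contrib = 29<<14 = 475136; acc -> 477628, shift -> 21

Answer: acc=60 shift=7
acc=2492 shift=14
acc=477628 shift=21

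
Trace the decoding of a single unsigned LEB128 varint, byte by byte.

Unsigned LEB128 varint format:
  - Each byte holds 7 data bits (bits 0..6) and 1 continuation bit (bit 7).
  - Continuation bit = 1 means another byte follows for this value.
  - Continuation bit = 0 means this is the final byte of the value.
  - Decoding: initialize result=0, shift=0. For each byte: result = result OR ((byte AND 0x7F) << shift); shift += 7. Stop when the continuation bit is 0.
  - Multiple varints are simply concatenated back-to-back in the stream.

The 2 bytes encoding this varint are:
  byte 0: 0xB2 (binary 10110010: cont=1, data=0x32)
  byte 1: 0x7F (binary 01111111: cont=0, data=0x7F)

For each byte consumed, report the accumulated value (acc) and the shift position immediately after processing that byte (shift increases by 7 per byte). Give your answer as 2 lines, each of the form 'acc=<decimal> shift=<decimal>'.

Answer: acc=50 shift=7
acc=16306 shift=14

Derivation:
byte 0=0xB2: payload=0x32=50, contrib = 50<<0 = 50; acc -> 50, shift -> 7
byte 1=0x7F: payload=0x7F=127, contrib = 127<<7 = 16256; acc -> 16306, shift -> 14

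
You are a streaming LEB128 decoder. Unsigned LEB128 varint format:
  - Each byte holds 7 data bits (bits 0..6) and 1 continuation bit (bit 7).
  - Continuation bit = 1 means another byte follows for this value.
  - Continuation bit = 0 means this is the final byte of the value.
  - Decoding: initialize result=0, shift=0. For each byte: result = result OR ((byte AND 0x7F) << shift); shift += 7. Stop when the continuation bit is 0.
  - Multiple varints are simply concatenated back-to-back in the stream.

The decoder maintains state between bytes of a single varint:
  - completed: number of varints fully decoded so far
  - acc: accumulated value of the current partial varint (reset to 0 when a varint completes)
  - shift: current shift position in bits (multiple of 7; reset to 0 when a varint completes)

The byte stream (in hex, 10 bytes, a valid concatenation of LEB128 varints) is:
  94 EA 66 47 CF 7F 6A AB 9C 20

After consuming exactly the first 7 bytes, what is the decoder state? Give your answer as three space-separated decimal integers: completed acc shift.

byte[0]=0x94 cont=1 payload=0x14: acc |= 20<<0 -> completed=0 acc=20 shift=7
byte[1]=0xEA cont=1 payload=0x6A: acc |= 106<<7 -> completed=0 acc=13588 shift=14
byte[2]=0x66 cont=0 payload=0x66: varint #1 complete (value=1684756); reset -> completed=1 acc=0 shift=0
byte[3]=0x47 cont=0 payload=0x47: varint #2 complete (value=71); reset -> completed=2 acc=0 shift=0
byte[4]=0xCF cont=1 payload=0x4F: acc |= 79<<0 -> completed=2 acc=79 shift=7
byte[5]=0x7F cont=0 payload=0x7F: varint #3 complete (value=16335); reset -> completed=3 acc=0 shift=0
byte[6]=0x6A cont=0 payload=0x6A: varint #4 complete (value=106); reset -> completed=4 acc=0 shift=0

Answer: 4 0 0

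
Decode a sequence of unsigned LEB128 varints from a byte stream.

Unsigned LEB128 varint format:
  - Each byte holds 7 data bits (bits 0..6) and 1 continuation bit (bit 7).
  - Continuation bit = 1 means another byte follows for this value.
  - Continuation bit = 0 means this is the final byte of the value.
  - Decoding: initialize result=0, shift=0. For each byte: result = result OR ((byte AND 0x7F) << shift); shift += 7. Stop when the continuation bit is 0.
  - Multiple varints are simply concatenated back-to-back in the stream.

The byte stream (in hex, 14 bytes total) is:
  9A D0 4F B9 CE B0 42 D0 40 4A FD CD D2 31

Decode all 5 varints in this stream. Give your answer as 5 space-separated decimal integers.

Answer: 1304602 139208505 8272 74 104113917

Derivation:
  byte[0]=0x9A cont=1 payload=0x1A=26: acc |= 26<<0 -> acc=26 shift=7
  byte[1]=0xD0 cont=1 payload=0x50=80: acc |= 80<<7 -> acc=10266 shift=14
  byte[2]=0x4F cont=0 payload=0x4F=79: acc |= 79<<14 -> acc=1304602 shift=21 [end]
Varint 1: bytes[0:3] = 9A D0 4F -> value 1304602 (3 byte(s))
  byte[3]=0xB9 cont=1 payload=0x39=57: acc |= 57<<0 -> acc=57 shift=7
  byte[4]=0xCE cont=1 payload=0x4E=78: acc |= 78<<7 -> acc=10041 shift=14
  byte[5]=0xB0 cont=1 payload=0x30=48: acc |= 48<<14 -> acc=796473 shift=21
  byte[6]=0x42 cont=0 payload=0x42=66: acc |= 66<<21 -> acc=139208505 shift=28 [end]
Varint 2: bytes[3:7] = B9 CE B0 42 -> value 139208505 (4 byte(s))
  byte[7]=0xD0 cont=1 payload=0x50=80: acc |= 80<<0 -> acc=80 shift=7
  byte[8]=0x40 cont=0 payload=0x40=64: acc |= 64<<7 -> acc=8272 shift=14 [end]
Varint 3: bytes[7:9] = D0 40 -> value 8272 (2 byte(s))
  byte[9]=0x4A cont=0 payload=0x4A=74: acc |= 74<<0 -> acc=74 shift=7 [end]
Varint 4: bytes[9:10] = 4A -> value 74 (1 byte(s))
  byte[10]=0xFD cont=1 payload=0x7D=125: acc |= 125<<0 -> acc=125 shift=7
  byte[11]=0xCD cont=1 payload=0x4D=77: acc |= 77<<7 -> acc=9981 shift=14
  byte[12]=0xD2 cont=1 payload=0x52=82: acc |= 82<<14 -> acc=1353469 shift=21
  byte[13]=0x31 cont=0 payload=0x31=49: acc |= 49<<21 -> acc=104113917 shift=28 [end]
Varint 5: bytes[10:14] = FD CD D2 31 -> value 104113917 (4 byte(s))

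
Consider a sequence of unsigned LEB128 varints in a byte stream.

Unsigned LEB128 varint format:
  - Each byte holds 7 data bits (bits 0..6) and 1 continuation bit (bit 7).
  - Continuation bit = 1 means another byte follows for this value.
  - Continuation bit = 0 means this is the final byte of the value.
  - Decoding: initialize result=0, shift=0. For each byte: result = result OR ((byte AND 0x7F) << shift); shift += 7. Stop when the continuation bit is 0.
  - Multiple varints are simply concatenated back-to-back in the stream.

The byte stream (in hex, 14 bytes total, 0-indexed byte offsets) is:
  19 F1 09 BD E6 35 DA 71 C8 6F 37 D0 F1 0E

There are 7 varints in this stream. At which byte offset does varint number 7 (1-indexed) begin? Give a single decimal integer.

  byte[0]=0x19 cont=0 payload=0x19=25: acc |= 25<<0 -> acc=25 shift=7 [end]
Varint 1: bytes[0:1] = 19 -> value 25 (1 byte(s))
  byte[1]=0xF1 cont=1 payload=0x71=113: acc |= 113<<0 -> acc=113 shift=7
  byte[2]=0x09 cont=0 payload=0x09=9: acc |= 9<<7 -> acc=1265 shift=14 [end]
Varint 2: bytes[1:3] = F1 09 -> value 1265 (2 byte(s))
  byte[3]=0xBD cont=1 payload=0x3D=61: acc |= 61<<0 -> acc=61 shift=7
  byte[4]=0xE6 cont=1 payload=0x66=102: acc |= 102<<7 -> acc=13117 shift=14
  byte[5]=0x35 cont=0 payload=0x35=53: acc |= 53<<14 -> acc=881469 shift=21 [end]
Varint 3: bytes[3:6] = BD E6 35 -> value 881469 (3 byte(s))
  byte[6]=0xDA cont=1 payload=0x5A=90: acc |= 90<<0 -> acc=90 shift=7
  byte[7]=0x71 cont=0 payload=0x71=113: acc |= 113<<7 -> acc=14554 shift=14 [end]
Varint 4: bytes[6:8] = DA 71 -> value 14554 (2 byte(s))
  byte[8]=0xC8 cont=1 payload=0x48=72: acc |= 72<<0 -> acc=72 shift=7
  byte[9]=0x6F cont=0 payload=0x6F=111: acc |= 111<<7 -> acc=14280 shift=14 [end]
Varint 5: bytes[8:10] = C8 6F -> value 14280 (2 byte(s))
  byte[10]=0x37 cont=0 payload=0x37=55: acc |= 55<<0 -> acc=55 shift=7 [end]
Varint 6: bytes[10:11] = 37 -> value 55 (1 byte(s))
  byte[11]=0xD0 cont=1 payload=0x50=80: acc |= 80<<0 -> acc=80 shift=7
  byte[12]=0xF1 cont=1 payload=0x71=113: acc |= 113<<7 -> acc=14544 shift=14
  byte[13]=0x0E cont=0 payload=0x0E=14: acc |= 14<<14 -> acc=243920 shift=21 [end]
Varint 7: bytes[11:14] = D0 F1 0E -> value 243920 (3 byte(s))

Answer: 11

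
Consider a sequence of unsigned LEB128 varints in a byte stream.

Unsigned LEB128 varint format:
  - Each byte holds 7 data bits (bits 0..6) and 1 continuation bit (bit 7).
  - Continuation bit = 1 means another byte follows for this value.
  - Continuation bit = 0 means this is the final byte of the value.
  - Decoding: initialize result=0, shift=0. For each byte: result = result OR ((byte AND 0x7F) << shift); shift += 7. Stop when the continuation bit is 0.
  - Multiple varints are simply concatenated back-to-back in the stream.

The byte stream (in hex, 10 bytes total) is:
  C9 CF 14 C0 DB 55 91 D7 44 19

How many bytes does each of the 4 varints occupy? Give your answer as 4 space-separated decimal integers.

  byte[0]=0xC9 cont=1 payload=0x49=73: acc |= 73<<0 -> acc=73 shift=7
  byte[1]=0xCF cont=1 payload=0x4F=79: acc |= 79<<7 -> acc=10185 shift=14
  byte[2]=0x14 cont=0 payload=0x14=20: acc |= 20<<14 -> acc=337865 shift=21 [end]
Varint 1: bytes[0:3] = C9 CF 14 -> value 337865 (3 byte(s))
  byte[3]=0xC0 cont=1 payload=0x40=64: acc |= 64<<0 -> acc=64 shift=7
  byte[4]=0xDB cont=1 payload=0x5B=91: acc |= 91<<7 -> acc=11712 shift=14
  byte[5]=0x55 cont=0 payload=0x55=85: acc |= 85<<14 -> acc=1404352 shift=21 [end]
Varint 2: bytes[3:6] = C0 DB 55 -> value 1404352 (3 byte(s))
  byte[6]=0x91 cont=1 payload=0x11=17: acc |= 17<<0 -> acc=17 shift=7
  byte[7]=0xD7 cont=1 payload=0x57=87: acc |= 87<<7 -> acc=11153 shift=14
  byte[8]=0x44 cont=0 payload=0x44=68: acc |= 68<<14 -> acc=1125265 shift=21 [end]
Varint 3: bytes[6:9] = 91 D7 44 -> value 1125265 (3 byte(s))
  byte[9]=0x19 cont=0 payload=0x19=25: acc |= 25<<0 -> acc=25 shift=7 [end]
Varint 4: bytes[9:10] = 19 -> value 25 (1 byte(s))

Answer: 3 3 3 1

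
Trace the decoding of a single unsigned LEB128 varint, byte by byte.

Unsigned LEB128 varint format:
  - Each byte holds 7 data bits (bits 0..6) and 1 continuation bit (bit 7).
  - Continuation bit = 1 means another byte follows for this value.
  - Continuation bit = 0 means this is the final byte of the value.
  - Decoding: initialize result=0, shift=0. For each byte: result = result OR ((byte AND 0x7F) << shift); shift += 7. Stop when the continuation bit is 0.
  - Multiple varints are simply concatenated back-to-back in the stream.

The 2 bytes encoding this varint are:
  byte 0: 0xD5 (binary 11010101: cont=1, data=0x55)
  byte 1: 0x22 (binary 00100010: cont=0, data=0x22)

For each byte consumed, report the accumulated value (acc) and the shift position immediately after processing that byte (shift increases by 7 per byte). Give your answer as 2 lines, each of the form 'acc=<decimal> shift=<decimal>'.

byte 0=0xD5: payload=0x55=85, contrib = 85<<0 = 85; acc -> 85, shift -> 7
byte 1=0x22: payload=0x22=34, contrib = 34<<7 = 4352; acc -> 4437, shift -> 14

Answer: acc=85 shift=7
acc=4437 shift=14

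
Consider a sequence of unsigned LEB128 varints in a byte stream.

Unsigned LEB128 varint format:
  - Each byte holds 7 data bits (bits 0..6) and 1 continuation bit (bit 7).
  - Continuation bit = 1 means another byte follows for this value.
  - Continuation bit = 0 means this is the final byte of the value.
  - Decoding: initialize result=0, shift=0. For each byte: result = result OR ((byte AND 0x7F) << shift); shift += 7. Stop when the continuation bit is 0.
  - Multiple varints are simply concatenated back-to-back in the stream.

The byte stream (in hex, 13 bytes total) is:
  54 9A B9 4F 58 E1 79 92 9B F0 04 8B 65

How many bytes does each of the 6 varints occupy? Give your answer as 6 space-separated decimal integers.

Answer: 1 3 1 2 4 2

Derivation:
  byte[0]=0x54 cont=0 payload=0x54=84: acc |= 84<<0 -> acc=84 shift=7 [end]
Varint 1: bytes[0:1] = 54 -> value 84 (1 byte(s))
  byte[1]=0x9A cont=1 payload=0x1A=26: acc |= 26<<0 -> acc=26 shift=7
  byte[2]=0xB9 cont=1 payload=0x39=57: acc |= 57<<7 -> acc=7322 shift=14
  byte[3]=0x4F cont=0 payload=0x4F=79: acc |= 79<<14 -> acc=1301658 shift=21 [end]
Varint 2: bytes[1:4] = 9A B9 4F -> value 1301658 (3 byte(s))
  byte[4]=0x58 cont=0 payload=0x58=88: acc |= 88<<0 -> acc=88 shift=7 [end]
Varint 3: bytes[4:5] = 58 -> value 88 (1 byte(s))
  byte[5]=0xE1 cont=1 payload=0x61=97: acc |= 97<<0 -> acc=97 shift=7
  byte[6]=0x79 cont=0 payload=0x79=121: acc |= 121<<7 -> acc=15585 shift=14 [end]
Varint 4: bytes[5:7] = E1 79 -> value 15585 (2 byte(s))
  byte[7]=0x92 cont=1 payload=0x12=18: acc |= 18<<0 -> acc=18 shift=7
  byte[8]=0x9B cont=1 payload=0x1B=27: acc |= 27<<7 -> acc=3474 shift=14
  byte[9]=0xF0 cont=1 payload=0x70=112: acc |= 112<<14 -> acc=1838482 shift=21
  byte[10]=0x04 cont=0 payload=0x04=4: acc |= 4<<21 -> acc=10227090 shift=28 [end]
Varint 5: bytes[7:11] = 92 9B F0 04 -> value 10227090 (4 byte(s))
  byte[11]=0x8B cont=1 payload=0x0B=11: acc |= 11<<0 -> acc=11 shift=7
  byte[12]=0x65 cont=0 payload=0x65=101: acc |= 101<<7 -> acc=12939 shift=14 [end]
Varint 6: bytes[11:13] = 8B 65 -> value 12939 (2 byte(s))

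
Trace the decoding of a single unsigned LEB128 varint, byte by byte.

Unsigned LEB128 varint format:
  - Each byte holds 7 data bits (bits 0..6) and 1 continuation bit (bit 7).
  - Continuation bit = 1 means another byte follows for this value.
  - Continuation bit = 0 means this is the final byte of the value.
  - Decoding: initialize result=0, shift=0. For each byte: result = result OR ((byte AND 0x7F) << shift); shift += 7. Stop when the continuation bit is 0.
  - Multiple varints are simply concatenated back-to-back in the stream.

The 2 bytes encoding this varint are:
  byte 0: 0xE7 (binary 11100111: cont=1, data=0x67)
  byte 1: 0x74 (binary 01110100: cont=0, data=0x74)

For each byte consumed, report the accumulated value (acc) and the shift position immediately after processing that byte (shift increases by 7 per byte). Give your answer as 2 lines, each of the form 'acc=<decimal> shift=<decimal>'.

Answer: acc=103 shift=7
acc=14951 shift=14

Derivation:
byte 0=0xE7: payload=0x67=103, contrib = 103<<0 = 103; acc -> 103, shift -> 7
byte 1=0x74: payload=0x74=116, contrib = 116<<7 = 14848; acc -> 14951, shift -> 14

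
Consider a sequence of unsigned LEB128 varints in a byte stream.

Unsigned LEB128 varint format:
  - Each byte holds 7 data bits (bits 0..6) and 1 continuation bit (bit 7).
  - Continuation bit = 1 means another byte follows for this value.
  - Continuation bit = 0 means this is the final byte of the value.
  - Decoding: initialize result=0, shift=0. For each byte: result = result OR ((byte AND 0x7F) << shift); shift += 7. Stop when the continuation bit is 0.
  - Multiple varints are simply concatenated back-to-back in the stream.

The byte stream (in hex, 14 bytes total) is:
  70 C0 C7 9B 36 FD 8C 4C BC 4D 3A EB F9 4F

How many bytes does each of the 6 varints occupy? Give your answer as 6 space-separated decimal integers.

Answer: 1 4 3 2 1 3

Derivation:
  byte[0]=0x70 cont=0 payload=0x70=112: acc |= 112<<0 -> acc=112 shift=7 [end]
Varint 1: bytes[0:1] = 70 -> value 112 (1 byte(s))
  byte[1]=0xC0 cont=1 payload=0x40=64: acc |= 64<<0 -> acc=64 shift=7
  byte[2]=0xC7 cont=1 payload=0x47=71: acc |= 71<<7 -> acc=9152 shift=14
  byte[3]=0x9B cont=1 payload=0x1B=27: acc |= 27<<14 -> acc=451520 shift=21
  byte[4]=0x36 cont=0 payload=0x36=54: acc |= 54<<21 -> acc=113697728 shift=28 [end]
Varint 2: bytes[1:5] = C0 C7 9B 36 -> value 113697728 (4 byte(s))
  byte[5]=0xFD cont=1 payload=0x7D=125: acc |= 125<<0 -> acc=125 shift=7
  byte[6]=0x8C cont=1 payload=0x0C=12: acc |= 12<<7 -> acc=1661 shift=14
  byte[7]=0x4C cont=0 payload=0x4C=76: acc |= 76<<14 -> acc=1246845 shift=21 [end]
Varint 3: bytes[5:8] = FD 8C 4C -> value 1246845 (3 byte(s))
  byte[8]=0xBC cont=1 payload=0x3C=60: acc |= 60<<0 -> acc=60 shift=7
  byte[9]=0x4D cont=0 payload=0x4D=77: acc |= 77<<7 -> acc=9916 shift=14 [end]
Varint 4: bytes[8:10] = BC 4D -> value 9916 (2 byte(s))
  byte[10]=0x3A cont=0 payload=0x3A=58: acc |= 58<<0 -> acc=58 shift=7 [end]
Varint 5: bytes[10:11] = 3A -> value 58 (1 byte(s))
  byte[11]=0xEB cont=1 payload=0x6B=107: acc |= 107<<0 -> acc=107 shift=7
  byte[12]=0xF9 cont=1 payload=0x79=121: acc |= 121<<7 -> acc=15595 shift=14
  byte[13]=0x4F cont=0 payload=0x4F=79: acc |= 79<<14 -> acc=1309931 shift=21 [end]
Varint 6: bytes[11:14] = EB F9 4F -> value 1309931 (3 byte(s))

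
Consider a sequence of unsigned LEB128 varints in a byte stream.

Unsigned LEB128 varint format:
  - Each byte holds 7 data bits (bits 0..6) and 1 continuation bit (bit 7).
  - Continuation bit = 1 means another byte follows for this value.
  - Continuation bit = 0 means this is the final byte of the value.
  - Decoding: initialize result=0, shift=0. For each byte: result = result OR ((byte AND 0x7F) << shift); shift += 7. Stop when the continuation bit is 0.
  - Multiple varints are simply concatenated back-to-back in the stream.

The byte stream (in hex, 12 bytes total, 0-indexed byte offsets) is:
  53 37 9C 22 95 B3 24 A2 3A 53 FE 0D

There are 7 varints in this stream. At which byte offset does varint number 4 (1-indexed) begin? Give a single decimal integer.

  byte[0]=0x53 cont=0 payload=0x53=83: acc |= 83<<0 -> acc=83 shift=7 [end]
Varint 1: bytes[0:1] = 53 -> value 83 (1 byte(s))
  byte[1]=0x37 cont=0 payload=0x37=55: acc |= 55<<0 -> acc=55 shift=7 [end]
Varint 2: bytes[1:2] = 37 -> value 55 (1 byte(s))
  byte[2]=0x9C cont=1 payload=0x1C=28: acc |= 28<<0 -> acc=28 shift=7
  byte[3]=0x22 cont=0 payload=0x22=34: acc |= 34<<7 -> acc=4380 shift=14 [end]
Varint 3: bytes[2:4] = 9C 22 -> value 4380 (2 byte(s))
  byte[4]=0x95 cont=1 payload=0x15=21: acc |= 21<<0 -> acc=21 shift=7
  byte[5]=0xB3 cont=1 payload=0x33=51: acc |= 51<<7 -> acc=6549 shift=14
  byte[6]=0x24 cont=0 payload=0x24=36: acc |= 36<<14 -> acc=596373 shift=21 [end]
Varint 4: bytes[4:7] = 95 B3 24 -> value 596373 (3 byte(s))
  byte[7]=0xA2 cont=1 payload=0x22=34: acc |= 34<<0 -> acc=34 shift=7
  byte[8]=0x3A cont=0 payload=0x3A=58: acc |= 58<<7 -> acc=7458 shift=14 [end]
Varint 5: bytes[7:9] = A2 3A -> value 7458 (2 byte(s))
  byte[9]=0x53 cont=0 payload=0x53=83: acc |= 83<<0 -> acc=83 shift=7 [end]
Varint 6: bytes[9:10] = 53 -> value 83 (1 byte(s))
  byte[10]=0xFE cont=1 payload=0x7E=126: acc |= 126<<0 -> acc=126 shift=7
  byte[11]=0x0D cont=0 payload=0x0D=13: acc |= 13<<7 -> acc=1790 shift=14 [end]
Varint 7: bytes[10:12] = FE 0D -> value 1790 (2 byte(s))

Answer: 4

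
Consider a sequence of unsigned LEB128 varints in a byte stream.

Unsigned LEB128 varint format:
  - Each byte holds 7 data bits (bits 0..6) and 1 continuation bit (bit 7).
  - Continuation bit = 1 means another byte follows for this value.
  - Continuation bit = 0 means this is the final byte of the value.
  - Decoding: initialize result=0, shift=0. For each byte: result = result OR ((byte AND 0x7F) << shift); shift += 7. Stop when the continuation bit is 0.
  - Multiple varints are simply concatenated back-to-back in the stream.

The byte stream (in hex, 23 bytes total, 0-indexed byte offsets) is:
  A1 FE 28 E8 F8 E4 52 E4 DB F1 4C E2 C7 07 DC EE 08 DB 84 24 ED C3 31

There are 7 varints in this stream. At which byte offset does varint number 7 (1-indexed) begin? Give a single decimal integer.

Answer: 20

Derivation:
  byte[0]=0xA1 cont=1 payload=0x21=33: acc |= 33<<0 -> acc=33 shift=7
  byte[1]=0xFE cont=1 payload=0x7E=126: acc |= 126<<7 -> acc=16161 shift=14
  byte[2]=0x28 cont=0 payload=0x28=40: acc |= 40<<14 -> acc=671521 shift=21 [end]
Varint 1: bytes[0:3] = A1 FE 28 -> value 671521 (3 byte(s))
  byte[3]=0xE8 cont=1 payload=0x68=104: acc |= 104<<0 -> acc=104 shift=7
  byte[4]=0xF8 cont=1 payload=0x78=120: acc |= 120<<7 -> acc=15464 shift=14
  byte[5]=0xE4 cont=1 payload=0x64=100: acc |= 100<<14 -> acc=1653864 shift=21
  byte[6]=0x52 cont=0 payload=0x52=82: acc |= 82<<21 -> acc=173620328 shift=28 [end]
Varint 2: bytes[3:7] = E8 F8 E4 52 -> value 173620328 (4 byte(s))
  byte[7]=0xE4 cont=1 payload=0x64=100: acc |= 100<<0 -> acc=100 shift=7
  byte[8]=0xDB cont=1 payload=0x5B=91: acc |= 91<<7 -> acc=11748 shift=14
  byte[9]=0xF1 cont=1 payload=0x71=113: acc |= 113<<14 -> acc=1863140 shift=21
  byte[10]=0x4C cont=0 payload=0x4C=76: acc |= 76<<21 -> acc=161246692 shift=28 [end]
Varint 3: bytes[7:11] = E4 DB F1 4C -> value 161246692 (4 byte(s))
  byte[11]=0xE2 cont=1 payload=0x62=98: acc |= 98<<0 -> acc=98 shift=7
  byte[12]=0xC7 cont=1 payload=0x47=71: acc |= 71<<7 -> acc=9186 shift=14
  byte[13]=0x07 cont=0 payload=0x07=7: acc |= 7<<14 -> acc=123874 shift=21 [end]
Varint 4: bytes[11:14] = E2 C7 07 -> value 123874 (3 byte(s))
  byte[14]=0xDC cont=1 payload=0x5C=92: acc |= 92<<0 -> acc=92 shift=7
  byte[15]=0xEE cont=1 payload=0x6E=110: acc |= 110<<7 -> acc=14172 shift=14
  byte[16]=0x08 cont=0 payload=0x08=8: acc |= 8<<14 -> acc=145244 shift=21 [end]
Varint 5: bytes[14:17] = DC EE 08 -> value 145244 (3 byte(s))
  byte[17]=0xDB cont=1 payload=0x5B=91: acc |= 91<<0 -> acc=91 shift=7
  byte[18]=0x84 cont=1 payload=0x04=4: acc |= 4<<7 -> acc=603 shift=14
  byte[19]=0x24 cont=0 payload=0x24=36: acc |= 36<<14 -> acc=590427 shift=21 [end]
Varint 6: bytes[17:20] = DB 84 24 -> value 590427 (3 byte(s))
  byte[20]=0xED cont=1 payload=0x6D=109: acc |= 109<<0 -> acc=109 shift=7
  byte[21]=0xC3 cont=1 payload=0x43=67: acc |= 67<<7 -> acc=8685 shift=14
  byte[22]=0x31 cont=0 payload=0x31=49: acc |= 49<<14 -> acc=811501 shift=21 [end]
Varint 7: bytes[20:23] = ED C3 31 -> value 811501 (3 byte(s))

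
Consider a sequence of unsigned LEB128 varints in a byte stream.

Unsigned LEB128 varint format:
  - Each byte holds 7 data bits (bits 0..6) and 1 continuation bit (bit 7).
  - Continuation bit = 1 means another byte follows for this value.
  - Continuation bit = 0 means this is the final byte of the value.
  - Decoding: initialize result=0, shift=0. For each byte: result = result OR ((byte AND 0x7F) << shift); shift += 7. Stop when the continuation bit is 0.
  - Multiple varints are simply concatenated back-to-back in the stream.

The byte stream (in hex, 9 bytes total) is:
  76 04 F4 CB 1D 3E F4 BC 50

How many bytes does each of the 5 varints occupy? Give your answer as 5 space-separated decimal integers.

  byte[0]=0x76 cont=0 payload=0x76=118: acc |= 118<<0 -> acc=118 shift=7 [end]
Varint 1: bytes[0:1] = 76 -> value 118 (1 byte(s))
  byte[1]=0x04 cont=0 payload=0x04=4: acc |= 4<<0 -> acc=4 shift=7 [end]
Varint 2: bytes[1:2] = 04 -> value 4 (1 byte(s))
  byte[2]=0xF4 cont=1 payload=0x74=116: acc |= 116<<0 -> acc=116 shift=7
  byte[3]=0xCB cont=1 payload=0x4B=75: acc |= 75<<7 -> acc=9716 shift=14
  byte[4]=0x1D cont=0 payload=0x1D=29: acc |= 29<<14 -> acc=484852 shift=21 [end]
Varint 3: bytes[2:5] = F4 CB 1D -> value 484852 (3 byte(s))
  byte[5]=0x3E cont=0 payload=0x3E=62: acc |= 62<<0 -> acc=62 shift=7 [end]
Varint 4: bytes[5:6] = 3E -> value 62 (1 byte(s))
  byte[6]=0xF4 cont=1 payload=0x74=116: acc |= 116<<0 -> acc=116 shift=7
  byte[7]=0xBC cont=1 payload=0x3C=60: acc |= 60<<7 -> acc=7796 shift=14
  byte[8]=0x50 cont=0 payload=0x50=80: acc |= 80<<14 -> acc=1318516 shift=21 [end]
Varint 5: bytes[6:9] = F4 BC 50 -> value 1318516 (3 byte(s))

Answer: 1 1 3 1 3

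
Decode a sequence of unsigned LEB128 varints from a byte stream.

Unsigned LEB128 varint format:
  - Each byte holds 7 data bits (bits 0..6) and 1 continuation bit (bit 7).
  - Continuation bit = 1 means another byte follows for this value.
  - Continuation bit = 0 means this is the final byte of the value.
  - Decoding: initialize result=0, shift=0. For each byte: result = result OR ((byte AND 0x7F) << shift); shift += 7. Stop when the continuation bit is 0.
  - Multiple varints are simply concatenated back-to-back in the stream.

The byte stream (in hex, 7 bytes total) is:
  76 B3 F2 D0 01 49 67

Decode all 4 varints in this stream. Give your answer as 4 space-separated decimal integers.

  byte[0]=0x76 cont=0 payload=0x76=118: acc |= 118<<0 -> acc=118 shift=7 [end]
Varint 1: bytes[0:1] = 76 -> value 118 (1 byte(s))
  byte[1]=0xB3 cont=1 payload=0x33=51: acc |= 51<<0 -> acc=51 shift=7
  byte[2]=0xF2 cont=1 payload=0x72=114: acc |= 114<<7 -> acc=14643 shift=14
  byte[3]=0xD0 cont=1 payload=0x50=80: acc |= 80<<14 -> acc=1325363 shift=21
  byte[4]=0x01 cont=0 payload=0x01=1: acc |= 1<<21 -> acc=3422515 shift=28 [end]
Varint 2: bytes[1:5] = B3 F2 D0 01 -> value 3422515 (4 byte(s))
  byte[5]=0x49 cont=0 payload=0x49=73: acc |= 73<<0 -> acc=73 shift=7 [end]
Varint 3: bytes[5:6] = 49 -> value 73 (1 byte(s))
  byte[6]=0x67 cont=0 payload=0x67=103: acc |= 103<<0 -> acc=103 shift=7 [end]
Varint 4: bytes[6:7] = 67 -> value 103 (1 byte(s))

Answer: 118 3422515 73 103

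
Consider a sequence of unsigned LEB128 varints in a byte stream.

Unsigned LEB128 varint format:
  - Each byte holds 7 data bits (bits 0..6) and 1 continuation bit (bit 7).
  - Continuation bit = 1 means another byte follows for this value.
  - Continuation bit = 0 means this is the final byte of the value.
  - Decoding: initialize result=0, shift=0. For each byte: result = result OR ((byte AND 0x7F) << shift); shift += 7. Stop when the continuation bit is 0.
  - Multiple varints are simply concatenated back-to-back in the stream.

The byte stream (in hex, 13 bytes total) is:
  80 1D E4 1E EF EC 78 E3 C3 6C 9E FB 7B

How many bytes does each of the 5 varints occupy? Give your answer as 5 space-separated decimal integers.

Answer: 2 2 3 3 3

Derivation:
  byte[0]=0x80 cont=1 payload=0x00=0: acc |= 0<<0 -> acc=0 shift=7
  byte[1]=0x1D cont=0 payload=0x1D=29: acc |= 29<<7 -> acc=3712 shift=14 [end]
Varint 1: bytes[0:2] = 80 1D -> value 3712 (2 byte(s))
  byte[2]=0xE4 cont=1 payload=0x64=100: acc |= 100<<0 -> acc=100 shift=7
  byte[3]=0x1E cont=0 payload=0x1E=30: acc |= 30<<7 -> acc=3940 shift=14 [end]
Varint 2: bytes[2:4] = E4 1E -> value 3940 (2 byte(s))
  byte[4]=0xEF cont=1 payload=0x6F=111: acc |= 111<<0 -> acc=111 shift=7
  byte[5]=0xEC cont=1 payload=0x6C=108: acc |= 108<<7 -> acc=13935 shift=14
  byte[6]=0x78 cont=0 payload=0x78=120: acc |= 120<<14 -> acc=1980015 shift=21 [end]
Varint 3: bytes[4:7] = EF EC 78 -> value 1980015 (3 byte(s))
  byte[7]=0xE3 cont=1 payload=0x63=99: acc |= 99<<0 -> acc=99 shift=7
  byte[8]=0xC3 cont=1 payload=0x43=67: acc |= 67<<7 -> acc=8675 shift=14
  byte[9]=0x6C cont=0 payload=0x6C=108: acc |= 108<<14 -> acc=1778147 shift=21 [end]
Varint 4: bytes[7:10] = E3 C3 6C -> value 1778147 (3 byte(s))
  byte[10]=0x9E cont=1 payload=0x1E=30: acc |= 30<<0 -> acc=30 shift=7
  byte[11]=0xFB cont=1 payload=0x7B=123: acc |= 123<<7 -> acc=15774 shift=14
  byte[12]=0x7B cont=0 payload=0x7B=123: acc |= 123<<14 -> acc=2031006 shift=21 [end]
Varint 5: bytes[10:13] = 9E FB 7B -> value 2031006 (3 byte(s))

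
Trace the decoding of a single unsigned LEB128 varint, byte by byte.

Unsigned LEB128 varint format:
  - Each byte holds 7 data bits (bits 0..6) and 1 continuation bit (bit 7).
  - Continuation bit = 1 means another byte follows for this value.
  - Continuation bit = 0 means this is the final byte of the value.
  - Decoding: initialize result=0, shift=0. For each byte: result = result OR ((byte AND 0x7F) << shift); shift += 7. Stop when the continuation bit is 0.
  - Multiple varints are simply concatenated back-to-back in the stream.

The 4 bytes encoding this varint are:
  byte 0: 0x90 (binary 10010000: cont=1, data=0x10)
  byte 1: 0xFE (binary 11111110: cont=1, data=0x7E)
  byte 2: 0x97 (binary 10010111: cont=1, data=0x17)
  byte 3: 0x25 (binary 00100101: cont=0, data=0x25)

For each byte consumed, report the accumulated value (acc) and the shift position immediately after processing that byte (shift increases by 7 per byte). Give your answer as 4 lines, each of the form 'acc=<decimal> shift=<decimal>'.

byte 0=0x90: payload=0x10=16, contrib = 16<<0 = 16; acc -> 16, shift -> 7
byte 1=0xFE: payload=0x7E=126, contrib = 126<<7 = 16128; acc -> 16144, shift -> 14
byte 2=0x97: payload=0x17=23, contrib = 23<<14 = 376832; acc -> 392976, shift -> 21
byte 3=0x25: payload=0x25=37, contrib = 37<<21 = 77594624; acc -> 77987600, shift -> 28

Answer: acc=16 shift=7
acc=16144 shift=14
acc=392976 shift=21
acc=77987600 shift=28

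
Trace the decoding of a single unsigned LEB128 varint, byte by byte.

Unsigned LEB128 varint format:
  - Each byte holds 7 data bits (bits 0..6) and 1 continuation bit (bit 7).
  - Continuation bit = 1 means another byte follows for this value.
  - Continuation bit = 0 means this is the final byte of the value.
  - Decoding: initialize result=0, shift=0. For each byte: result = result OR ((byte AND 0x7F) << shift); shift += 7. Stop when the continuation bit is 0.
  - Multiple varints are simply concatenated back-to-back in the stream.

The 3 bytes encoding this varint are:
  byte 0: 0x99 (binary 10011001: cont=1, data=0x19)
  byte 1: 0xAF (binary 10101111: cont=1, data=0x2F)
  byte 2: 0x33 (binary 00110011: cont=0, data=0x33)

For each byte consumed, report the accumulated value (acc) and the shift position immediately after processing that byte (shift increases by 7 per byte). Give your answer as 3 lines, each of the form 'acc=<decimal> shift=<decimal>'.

byte 0=0x99: payload=0x19=25, contrib = 25<<0 = 25; acc -> 25, shift -> 7
byte 1=0xAF: payload=0x2F=47, contrib = 47<<7 = 6016; acc -> 6041, shift -> 14
byte 2=0x33: payload=0x33=51, contrib = 51<<14 = 835584; acc -> 841625, shift -> 21

Answer: acc=25 shift=7
acc=6041 shift=14
acc=841625 shift=21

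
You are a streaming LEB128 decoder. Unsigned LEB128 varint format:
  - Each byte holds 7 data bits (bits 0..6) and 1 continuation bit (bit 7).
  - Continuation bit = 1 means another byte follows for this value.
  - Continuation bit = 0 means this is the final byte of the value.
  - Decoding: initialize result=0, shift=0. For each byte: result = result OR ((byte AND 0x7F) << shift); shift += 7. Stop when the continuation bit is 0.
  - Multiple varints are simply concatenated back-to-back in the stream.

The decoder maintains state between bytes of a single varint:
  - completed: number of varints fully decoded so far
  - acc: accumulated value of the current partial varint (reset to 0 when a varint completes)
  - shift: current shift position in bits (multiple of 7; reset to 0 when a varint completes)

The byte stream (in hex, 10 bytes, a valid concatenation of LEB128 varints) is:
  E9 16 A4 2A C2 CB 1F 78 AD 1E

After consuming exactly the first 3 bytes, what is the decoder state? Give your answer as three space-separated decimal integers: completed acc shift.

byte[0]=0xE9 cont=1 payload=0x69: acc |= 105<<0 -> completed=0 acc=105 shift=7
byte[1]=0x16 cont=0 payload=0x16: varint #1 complete (value=2921); reset -> completed=1 acc=0 shift=0
byte[2]=0xA4 cont=1 payload=0x24: acc |= 36<<0 -> completed=1 acc=36 shift=7

Answer: 1 36 7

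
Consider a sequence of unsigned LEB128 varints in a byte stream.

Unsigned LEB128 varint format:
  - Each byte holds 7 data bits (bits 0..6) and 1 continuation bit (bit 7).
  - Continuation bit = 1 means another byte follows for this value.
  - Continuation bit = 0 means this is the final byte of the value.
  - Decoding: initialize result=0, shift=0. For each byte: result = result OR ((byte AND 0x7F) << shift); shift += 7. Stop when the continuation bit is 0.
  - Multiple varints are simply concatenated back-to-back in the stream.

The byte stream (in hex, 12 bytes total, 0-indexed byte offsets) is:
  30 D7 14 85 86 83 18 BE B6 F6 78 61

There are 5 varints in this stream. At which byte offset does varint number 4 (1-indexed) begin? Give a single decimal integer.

  byte[0]=0x30 cont=0 payload=0x30=48: acc |= 48<<0 -> acc=48 shift=7 [end]
Varint 1: bytes[0:1] = 30 -> value 48 (1 byte(s))
  byte[1]=0xD7 cont=1 payload=0x57=87: acc |= 87<<0 -> acc=87 shift=7
  byte[2]=0x14 cont=0 payload=0x14=20: acc |= 20<<7 -> acc=2647 shift=14 [end]
Varint 2: bytes[1:3] = D7 14 -> value 2647 (2 byte(s))
  byte[3]=0x85 cont=1 payload=0x05=5: acc |= 5<<0 -> acc=5 shift=7
  byte[4]=0x86 cont=1 payload=0x06=6: acc |= 6<<7 -> acc=773 shift=14
  byte[5]=0x83 cont=1 payload=0x03=3: acc |= 3<<14 -> acc=49925 shift=21
  byte[6]=0x18 cont=0 payload=0x18=24: acc |= 24<<21 -> acc=50381573 shift=28 [end]
Varint 3: bytes[3:7] = 85 86 83 18 -> value 50381573 (4 byte(s))
  byte[7]=0xBE cont=1 payload=0x3E=62: acc |= 62<<0 -> acc=62 shift=7
  byte[8]=0xB6 cont=1 payload=0x36=54: acc |= 54<<7 -> acc=6974 shift=14
  byte[9]=0xF6 cont=1 payload=0x76=118: acc |= 118<<14 -> acc=1940286 shift=21
  byte[10]=0x78 cont=0 payload=0x78=120: acc |= 120<<21 -> acc=253598526 shift=28 [end]
Varint 4: bytes[7:11] = BE B6 F6 78 -> value 253598526 (4 byte(s))
  byte[11]=0x61 cont=0 payload=0x61=97: acc |= 97<<0 -> acc=97 shift=7 [end]
Varint 5: bytes[11:12] = 61 -> value 97 (1 byte(s))

Answer: 7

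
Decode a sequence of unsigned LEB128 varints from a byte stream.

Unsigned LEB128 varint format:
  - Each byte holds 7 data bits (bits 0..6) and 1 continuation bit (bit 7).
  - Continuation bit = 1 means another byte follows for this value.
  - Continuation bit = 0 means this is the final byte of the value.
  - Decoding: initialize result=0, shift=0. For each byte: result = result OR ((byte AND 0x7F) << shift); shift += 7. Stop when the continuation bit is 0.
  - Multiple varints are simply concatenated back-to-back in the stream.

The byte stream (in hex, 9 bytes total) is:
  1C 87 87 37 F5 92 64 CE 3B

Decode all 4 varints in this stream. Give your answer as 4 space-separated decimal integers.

Answer: 28 902023 1640821 7630

Derivation:
  byte[0]=0x1C cont=0 payload=0x1C=28: acc |= 28<<0 -> acc=28 shift=7 [end]
Varint 1: bytes[0:1] = 1C -> value 28 (1 byte(s))
  byte[1]=0x87 cont=1 payload=0x07=7: acc |= 7<<0 -> acc=7 shift=7
  byte[2]=0x87 cont=1 payload=0x07=7: acc |= 7<<7 -> acc=903 shift=14
  byte[3]=0x37 cont=0 payload=0x37=55: acc |= 55<<14 -> acc=902023 shift=21 [end]
Varint 2: bytes[1:4] = 87 87 37 -> value 902023 (3 byte(s))
  byte[4]=0xF5 cont=1 payload=0x75=117: acc |= 117<<0 -> acc=117 shift=7
  byte[5]=0x92 cont=1 payload=0x12=18: acc |= 18<<7 -> acc=2421 shift=14
  byte[6]=0x64 cont=0 payload=0x64=100: acc |= 100<<14 -> acc=1640821 shift=21 [end]
Varint 3: bytes[4:7] = F5 92 64 -> value 1640821 (3 byte(s))
  byte[7]=0xCE cont=1 payload=0x4E=78: acc |= 78<<0 -> acc=78 shift=7
  byte[8]=0x3B cont=0 payload=0x3B=59: acc |= 59<<7 -> acc=7630 shift=14 [end]
Varint 4: bytes[7:9] = CE 3B -> value 7630 (2 byte(s))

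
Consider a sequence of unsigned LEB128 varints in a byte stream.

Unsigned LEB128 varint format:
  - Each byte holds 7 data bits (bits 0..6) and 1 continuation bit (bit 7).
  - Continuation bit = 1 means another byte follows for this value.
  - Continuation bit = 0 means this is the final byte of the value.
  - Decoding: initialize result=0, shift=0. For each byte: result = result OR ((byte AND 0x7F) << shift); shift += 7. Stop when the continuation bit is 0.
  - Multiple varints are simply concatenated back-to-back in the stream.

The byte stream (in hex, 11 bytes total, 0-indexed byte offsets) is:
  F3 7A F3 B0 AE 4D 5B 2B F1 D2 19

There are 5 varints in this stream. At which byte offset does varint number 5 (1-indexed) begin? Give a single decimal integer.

  byte[0]=0xF3 cont=1 payload=0x73=115: acc |= 115<<0 -> acc=115 shift=7
  byte[1]=0x7A cont=0 payload=0x7A=122: acc |= 122<<7 -> acc=15731 shift=14 [end]
Varint 1: bytes[0:2] = F3 7A -> value 15731 (2 byte(s))
  byte[2]=0xF3 cont=1 payload=0x73=115: acc |= 115<<0 -> acc=115 shift=7
  byte[3]=0xB0 cont=1 payload=0x30=48: acc |= 48<<7 -> acc=6259 shift=14
  byte[4]=0xAE cont=1 payload=0x2E=46: acc |= 46<<14 -> acc=759923 shift=21
  byte[5]=0x4D cont=0 payload=0x4D=77: acc |= 77<<21 -> acc=162240627 shift=28 [end]
Varint 2: bytes[2:6] = F3 B0 AE 4D -> value 162240627 (4 byte(s))
  byte[6]=0x5B cont=0 payload=0x5B=91: acc |= 91<<0 -> acc=91 shift=7 [end]
Varint 3: bytes[6:7] = 5B -> value 91 (1 byte(s))
  byte[7]=0x2B cont=0 payload=0x2B=43: acc |= 43<<0 -> acc=43 shift=7 [end]
Varint 4: bytes[7:8] = 2B -> value 43 (1 byte(s))
  byte[8]=0xF1 cont=1 payload=0x71=113: acc |= 113<<0 -> acc=113 shift=7
  byte[9]=0xD2 cont=1 payload=0x52=82: acc |= 82<<7 -> acc=10609 shift=14
  byte[10]=0x19 cont=0 payload=0x19=25: acc |= 25<<14 -> acc=420209 shift=21 [end]
Varint 5: bytes[8:11] = F1 D2 19 -> value 420209 (3 byte(s))

Answer: 8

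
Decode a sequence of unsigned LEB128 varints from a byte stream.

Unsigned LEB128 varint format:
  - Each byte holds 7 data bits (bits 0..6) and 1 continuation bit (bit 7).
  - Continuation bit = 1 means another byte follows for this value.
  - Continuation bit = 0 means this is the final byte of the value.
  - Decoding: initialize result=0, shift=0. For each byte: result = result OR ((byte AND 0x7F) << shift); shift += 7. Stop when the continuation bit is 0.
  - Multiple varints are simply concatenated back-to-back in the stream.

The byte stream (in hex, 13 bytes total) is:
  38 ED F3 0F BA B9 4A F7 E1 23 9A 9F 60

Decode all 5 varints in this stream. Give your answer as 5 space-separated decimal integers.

Answer: 56 260589 1219770 585975 1576858

Derivation:
  byte[0]=0x38 cont=0 payload=0x38=56: acc |= 56<<0 -> acc=56 shift=7 [end]
Varint 1: bytes[0:1] = 38 -> value 56 (1 byte(s))
  byte[1]=0xED cont=1 payload=0x6D=109: acc |= 109<<0 -> acc=109 shift=7
  byte[2]=0xF3 cont=1 payload=0x73=115: acc |= 115<<7 -> acc=14829 shift=14
  byte[3]=0x0F cont=0 payload=0x0F=15: acc |= 15<<14 -> acc=260589 shift=21 [end]
Varint 2: bytes[1:4] = ED F3 0F -> value 260589 (3 byte(s))
  byte[4]=0xBA cont=1 payload=0x3A=58: acc |= 58<<0 -> acc=58 shift=7
  byte[5]=0xB9 cont=1 payload=0x39=57: acc |= 57<<7 -> acc=7354 shift=14
  byte[6]=0x4A cont=0 payload=0x4A=74: acc |= 74<<14 -> acc=1219770 shift=21 [end]
Varint 3: bytes[4:7] = BA B9 4A -> value 1219770 (3 byte(s))
  byte[7]=0xF7 cont=1 payload=0x77=119: acc |= 119<<0 -> acc=119 shift=7
  byte[8]=0xE1 cont=1 payload=0x61=97: acc |= 97<<7 -> acc=12535 shift=14
  byte[9]=0x23 cont=0 payload=0x23=35: acc |= 35<<14 -> acc=585975 shift=21 [end]
Varint 4: bytes[7:10] = F7 E1 23 -> value 585975 (3 byte(s))
  byte[10]=0x9A cont=1 payload=0x1A=26: acc |= 26<<0 -> acc=26 shift=7
  byte[11]=0x9F cont=1 payload=0x1F=31: acc |= 31<<7 -> acc=3994 shift=14
  byte[12]=0x60 cont=0 payload=0x60=96: acc |= 96<<14 -> acc=1576858 shift=21 [end]
Varint 5: bytes[10:13] = 9A 9F 60 -> value 1576858 (3 byte(s))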